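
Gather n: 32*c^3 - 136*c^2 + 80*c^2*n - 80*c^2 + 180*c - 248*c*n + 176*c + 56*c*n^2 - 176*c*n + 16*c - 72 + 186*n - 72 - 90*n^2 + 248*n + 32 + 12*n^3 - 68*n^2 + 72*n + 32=32*c^3 - 216*c^2 + 372*c + 12*n^3 + n^2*(56*c - 158) + n*(80*c^2 - 424*c + 506) - 80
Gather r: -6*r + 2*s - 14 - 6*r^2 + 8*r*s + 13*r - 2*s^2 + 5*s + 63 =-6*r^2 + r*(8*s + 7) - 2*s^2 + 7*s + 49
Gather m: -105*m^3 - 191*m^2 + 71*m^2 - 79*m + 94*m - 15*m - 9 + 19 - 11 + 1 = -105*m^3 - 120*m^2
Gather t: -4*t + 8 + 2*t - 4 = 4 - 2*t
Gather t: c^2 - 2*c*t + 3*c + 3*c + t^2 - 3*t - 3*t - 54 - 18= c^2 + 6*c + t^2 + t*(-2*c - 6) - 72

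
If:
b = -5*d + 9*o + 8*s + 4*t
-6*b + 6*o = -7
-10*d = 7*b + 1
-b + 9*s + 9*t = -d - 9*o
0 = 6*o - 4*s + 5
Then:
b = 656/1283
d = -1175/2566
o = -5045/7698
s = 685/2566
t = 1273/2566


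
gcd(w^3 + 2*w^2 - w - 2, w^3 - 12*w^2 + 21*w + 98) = w + 2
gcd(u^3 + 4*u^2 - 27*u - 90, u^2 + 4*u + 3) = u + 3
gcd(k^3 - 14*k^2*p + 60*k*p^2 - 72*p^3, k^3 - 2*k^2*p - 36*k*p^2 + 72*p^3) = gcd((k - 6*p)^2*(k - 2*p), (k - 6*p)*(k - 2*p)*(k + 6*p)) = k^2 - 8*k*p + 12*p^2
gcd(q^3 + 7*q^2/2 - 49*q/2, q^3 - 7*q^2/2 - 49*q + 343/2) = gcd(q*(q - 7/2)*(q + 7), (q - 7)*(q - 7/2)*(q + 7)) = q^2 + 7*q/2 - 49/2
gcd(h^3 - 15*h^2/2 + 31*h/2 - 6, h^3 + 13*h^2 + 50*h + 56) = 1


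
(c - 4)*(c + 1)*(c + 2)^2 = c^4 + c^3 - 12*c^2 - 28*c - 16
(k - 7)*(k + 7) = k^2 - 49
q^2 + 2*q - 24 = (q - 4)*(q + 6)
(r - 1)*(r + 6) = r^2 + 5*r - 6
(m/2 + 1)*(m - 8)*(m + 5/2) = m^3/2 - 7*m^2/4 - 31*m/2 - 20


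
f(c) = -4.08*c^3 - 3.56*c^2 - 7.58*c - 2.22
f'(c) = -12.24*c^2 - 7.12*c - 7.58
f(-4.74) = 388.23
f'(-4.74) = -248.83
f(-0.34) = 0.11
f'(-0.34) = -6.57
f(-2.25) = 43.29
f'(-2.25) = -53.52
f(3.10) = -181.48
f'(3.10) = -147.28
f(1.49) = -34.91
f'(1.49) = -45.36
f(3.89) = -325.74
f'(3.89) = -220.49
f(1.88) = -56.16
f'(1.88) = -64.23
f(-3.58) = 166.49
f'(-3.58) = -138.96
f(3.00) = -167.16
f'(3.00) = -139.10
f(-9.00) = 2751.96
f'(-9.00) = -934.94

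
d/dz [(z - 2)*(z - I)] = 2*z - 2 - I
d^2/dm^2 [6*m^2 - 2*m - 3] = 12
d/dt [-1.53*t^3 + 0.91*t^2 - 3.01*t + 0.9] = -4.59*t^2 + 1.82*t - 3.01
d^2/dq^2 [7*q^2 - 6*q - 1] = 14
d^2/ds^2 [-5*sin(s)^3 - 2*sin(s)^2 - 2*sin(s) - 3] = 45*sin(s)^3 + 8*sin(s)^2 - 28*sin(s) - 4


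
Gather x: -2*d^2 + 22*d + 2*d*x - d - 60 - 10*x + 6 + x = -2*d^2 + 21*d + x*(2*d - 9) - 54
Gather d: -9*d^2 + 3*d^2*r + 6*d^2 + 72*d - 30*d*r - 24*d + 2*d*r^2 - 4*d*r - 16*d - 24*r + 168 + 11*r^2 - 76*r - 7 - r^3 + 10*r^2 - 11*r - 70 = d^2*(3*r - 3) + d*(2*r^2 - 34*r + 32) - r^3 + 21*r^2 - 111*r + 91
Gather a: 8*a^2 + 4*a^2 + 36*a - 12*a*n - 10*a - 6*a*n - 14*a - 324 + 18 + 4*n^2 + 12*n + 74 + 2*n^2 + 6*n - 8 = 12*a^2 + a*(12 - 18*n) + 6*n^2 + 18*n - 240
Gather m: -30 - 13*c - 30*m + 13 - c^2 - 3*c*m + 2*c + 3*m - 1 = -c^2 - 11*c + m*(-3*c - 27) - 18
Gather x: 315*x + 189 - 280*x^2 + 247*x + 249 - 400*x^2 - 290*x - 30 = -680*x^2 + 272*x + 408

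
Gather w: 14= 14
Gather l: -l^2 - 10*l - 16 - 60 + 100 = -l^2 - 10*l + 24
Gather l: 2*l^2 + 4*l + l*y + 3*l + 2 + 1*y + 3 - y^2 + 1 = 2*l^2 + l*(y + 7) - y^2 + y + 6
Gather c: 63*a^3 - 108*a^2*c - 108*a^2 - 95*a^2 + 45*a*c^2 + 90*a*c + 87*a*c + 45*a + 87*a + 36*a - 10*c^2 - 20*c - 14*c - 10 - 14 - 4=63*a^3 - 203*a^2 + 168*a + c^2*(45*a - 10) + c*(-108*a^2 + 177*a - 34) - 28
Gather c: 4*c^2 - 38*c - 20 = 4*c^2 - 38*c - 20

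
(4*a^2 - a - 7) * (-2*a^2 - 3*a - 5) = -8*a^4 - 10*a^3 - 3*a^2 + 26*a + 35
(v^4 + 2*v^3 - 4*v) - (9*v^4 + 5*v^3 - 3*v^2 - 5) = -8*v^4 - 3*v^3 + 3*v^2 - 4*v + 5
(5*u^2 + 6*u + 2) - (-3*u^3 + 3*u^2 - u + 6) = 3*u^3 + 2*u^2 + 7*u - 4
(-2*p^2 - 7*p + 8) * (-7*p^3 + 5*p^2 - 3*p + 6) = 14*p^5 + 39*p^4 - 85*p^3 + 49*p^2 - 66*p + 48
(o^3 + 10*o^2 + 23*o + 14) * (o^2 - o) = o^5 + 9*o^4 + 13*o^3 - 9*o^2 - 14*o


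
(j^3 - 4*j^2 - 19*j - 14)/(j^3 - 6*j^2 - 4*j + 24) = (j^2 - 6*j - 7)/(j^2 - 8*j + 12)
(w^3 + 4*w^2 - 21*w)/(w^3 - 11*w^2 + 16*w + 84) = w*(w^2 + 4*w - 21)/(w^3 - 11*w^2 + 16*w + 84)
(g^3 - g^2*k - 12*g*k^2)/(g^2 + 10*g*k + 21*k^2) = g*(g - 4*k)/(g + 7*k)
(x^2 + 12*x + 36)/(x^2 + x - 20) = (x^2 + 12*x + 36)/(x^2 + x - 20)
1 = 1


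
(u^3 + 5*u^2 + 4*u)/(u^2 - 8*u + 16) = u*(u^2 + 5*u + 4)/(u^2 - 8*u + 16)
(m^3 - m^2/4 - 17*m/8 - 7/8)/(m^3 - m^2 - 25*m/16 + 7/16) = 2*(2*m + 1)/(4*m - 1)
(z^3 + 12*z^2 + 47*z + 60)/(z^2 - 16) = (z^2 + 8*z + 15)/(z - 4)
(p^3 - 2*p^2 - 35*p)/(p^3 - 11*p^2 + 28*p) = (p + 5)/(p - 4)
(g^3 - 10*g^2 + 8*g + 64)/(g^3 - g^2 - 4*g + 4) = (g^2 - 12*g + 32)/(g^2 - 3*g + 2)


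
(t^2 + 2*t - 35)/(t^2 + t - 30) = (t + 7)/(t + 6)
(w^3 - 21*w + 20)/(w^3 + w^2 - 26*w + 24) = (w + 5)/(w + 6)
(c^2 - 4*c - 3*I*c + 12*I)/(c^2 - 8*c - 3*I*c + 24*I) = (c - 4)/(c - 8)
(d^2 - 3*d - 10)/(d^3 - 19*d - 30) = 1/(d + 3)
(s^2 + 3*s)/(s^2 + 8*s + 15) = s/(s + 5)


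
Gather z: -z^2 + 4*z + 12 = -z^2 + 4*z + 12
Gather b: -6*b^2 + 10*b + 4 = -6*b^2 + 10*b + 4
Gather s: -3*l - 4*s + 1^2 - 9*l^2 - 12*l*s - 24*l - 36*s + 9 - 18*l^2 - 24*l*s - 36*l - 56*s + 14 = -27*l^2 - 63*l + s*(-36*l - 96) + 24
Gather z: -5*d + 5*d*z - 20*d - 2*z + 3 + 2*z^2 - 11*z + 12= -25*d + 2*z^2 + z*(5*d - 13) + 15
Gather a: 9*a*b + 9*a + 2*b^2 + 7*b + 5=a*(9*b + 9) + 2*b^2 + 7*b + 5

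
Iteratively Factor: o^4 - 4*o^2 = (o + 2)*(o^3 - 2*o^2) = o*(o + 2)*(o^2 - 2*o) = o*(o - 2)*(o + 2)*(o)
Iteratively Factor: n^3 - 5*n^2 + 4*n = (n)*(n^2 - 5*n + 4) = n*(n - 4)*(n - 1)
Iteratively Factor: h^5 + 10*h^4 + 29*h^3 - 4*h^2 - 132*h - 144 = (h + 3)*(h^4 + 7*h^3 + 8*h^2 - 28*h - 48) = (h + 2)*(h + 3)*(h^3 + 5*h^2 - 2*h - 24) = (h - 2)*(h + 2)*(h + 3)*(h^2 + 7*h + 12) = (h - 2)*(h + 2)*(h + 3)^2*(h + 4)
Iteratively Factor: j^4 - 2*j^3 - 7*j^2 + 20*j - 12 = (j - 1)*(j^3 - j^2 - 8*j + 12) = (j - 2)*(j - 1)*(j^2 + j - 6) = (j - 2)*(j - 1)*(j + 3)*(j - 2)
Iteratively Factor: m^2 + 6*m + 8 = (m + 4)*(m + 2)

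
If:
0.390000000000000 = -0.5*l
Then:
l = -0.78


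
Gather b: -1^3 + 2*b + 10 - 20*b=9 - 18*b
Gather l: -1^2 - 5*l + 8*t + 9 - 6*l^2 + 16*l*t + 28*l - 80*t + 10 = -6*l^2 + l*(16*t + 23) - 72*t + 18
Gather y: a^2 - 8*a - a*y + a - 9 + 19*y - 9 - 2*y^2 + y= a^2 - 7*a - 2*y^2 + y*(20 - a) - 18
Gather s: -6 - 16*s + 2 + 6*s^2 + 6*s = 6*s^2 - 10*s - 4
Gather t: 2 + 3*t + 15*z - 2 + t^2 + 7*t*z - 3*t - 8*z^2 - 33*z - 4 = t^2 + 7*t*z - 8*z^2 - 18*z - 4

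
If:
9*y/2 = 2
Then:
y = 4/9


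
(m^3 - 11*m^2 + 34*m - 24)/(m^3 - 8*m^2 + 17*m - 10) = (m^2 - 10*m + 24)/(m^2 - 7*m + 10)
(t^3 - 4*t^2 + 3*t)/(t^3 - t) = (t - 3)/(t + 1)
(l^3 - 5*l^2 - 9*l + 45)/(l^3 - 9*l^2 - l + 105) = (l - 3)/(l - 7)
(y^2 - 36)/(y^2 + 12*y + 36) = (y - 6)/(y + 6)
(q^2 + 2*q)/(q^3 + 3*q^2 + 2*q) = 1/(q + 1)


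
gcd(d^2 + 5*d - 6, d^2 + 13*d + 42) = d + 6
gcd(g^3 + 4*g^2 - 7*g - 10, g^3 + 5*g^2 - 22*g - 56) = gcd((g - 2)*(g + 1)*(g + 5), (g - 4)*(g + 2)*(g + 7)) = 1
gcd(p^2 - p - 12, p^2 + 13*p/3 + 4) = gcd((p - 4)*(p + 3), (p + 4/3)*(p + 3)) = p + 3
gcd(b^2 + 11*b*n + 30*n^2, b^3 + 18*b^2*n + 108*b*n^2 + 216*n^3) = b + 6*n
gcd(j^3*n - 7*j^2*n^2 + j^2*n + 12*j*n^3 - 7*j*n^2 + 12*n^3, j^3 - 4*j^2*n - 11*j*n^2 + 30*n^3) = 1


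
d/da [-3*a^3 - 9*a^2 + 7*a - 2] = -9*a^2 - 18*a + 7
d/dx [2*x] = 2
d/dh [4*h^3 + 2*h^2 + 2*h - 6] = 12*h^2 + 4*h + 2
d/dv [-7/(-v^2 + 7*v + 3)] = 7*(7 - 2*v)/(-v^2 + 7*v + 3)^2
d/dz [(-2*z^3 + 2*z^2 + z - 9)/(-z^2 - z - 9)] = (2*z^4 + 4*z^3 + 53*z^2 - 54*z - 18)/(z^4 + 2*z^3 + 19*z^2 + 18*z + 81)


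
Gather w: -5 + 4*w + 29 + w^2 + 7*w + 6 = w^2 + 11*w + 30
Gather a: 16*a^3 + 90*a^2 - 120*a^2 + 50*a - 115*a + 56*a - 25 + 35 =16*a^3 - 30*a^2 - 9*a + 10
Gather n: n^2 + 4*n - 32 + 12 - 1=n^2 + 4*n - 21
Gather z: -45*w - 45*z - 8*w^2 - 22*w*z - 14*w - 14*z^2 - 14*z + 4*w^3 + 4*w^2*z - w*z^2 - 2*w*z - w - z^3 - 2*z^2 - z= 4*w^3 - 8*w^2 - 60*w - z^3 + z^2*(-w - 16) + z*(4*w^2 - 24*w - 60)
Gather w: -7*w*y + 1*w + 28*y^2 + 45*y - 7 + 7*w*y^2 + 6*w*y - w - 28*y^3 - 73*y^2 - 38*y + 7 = w*(7*y^2 - y) - 28*y^3 - 45*y^2 + 7*y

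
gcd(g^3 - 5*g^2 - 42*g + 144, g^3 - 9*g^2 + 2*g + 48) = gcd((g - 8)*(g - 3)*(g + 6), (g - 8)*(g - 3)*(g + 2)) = g^2 - 11*g + 24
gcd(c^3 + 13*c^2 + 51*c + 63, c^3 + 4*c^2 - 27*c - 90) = c + 3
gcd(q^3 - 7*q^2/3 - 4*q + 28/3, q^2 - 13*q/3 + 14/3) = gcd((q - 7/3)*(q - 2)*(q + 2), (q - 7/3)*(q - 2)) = q^2 - 13*q/3 + 14/3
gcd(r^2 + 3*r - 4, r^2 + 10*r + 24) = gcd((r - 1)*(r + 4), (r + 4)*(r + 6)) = r + 4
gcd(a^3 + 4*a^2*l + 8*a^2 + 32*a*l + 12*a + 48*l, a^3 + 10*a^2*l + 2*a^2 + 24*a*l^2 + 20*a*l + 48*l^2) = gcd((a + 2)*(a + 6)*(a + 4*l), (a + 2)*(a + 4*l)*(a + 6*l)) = a^2 + 4*a*l + 2*a + 8*l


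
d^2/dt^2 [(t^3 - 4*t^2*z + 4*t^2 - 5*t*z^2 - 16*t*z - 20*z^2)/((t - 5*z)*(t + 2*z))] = 4*z*(z - 2)/(t^3 + 6*t^2*z + 12*t*z^2 + 8*z^3)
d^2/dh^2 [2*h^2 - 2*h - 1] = 4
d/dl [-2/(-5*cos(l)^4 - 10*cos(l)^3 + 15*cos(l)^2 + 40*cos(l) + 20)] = 4*(-2*sin(l)^2 + cos(l) - 2)*sin(l)/(5*(sin(l)^2 + 3)^2*(cos(l) + 1)^3)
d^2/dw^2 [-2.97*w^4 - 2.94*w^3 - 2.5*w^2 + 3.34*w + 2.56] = -35.64*w^2 - 17.64*w - 5.0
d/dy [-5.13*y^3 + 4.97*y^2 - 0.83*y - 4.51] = -15.39*y^2 + 9.94*y - 0.83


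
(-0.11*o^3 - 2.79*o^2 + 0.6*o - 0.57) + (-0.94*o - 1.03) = -0.11*o^3 - 2.79*o^2 - 0.34*o - 1.6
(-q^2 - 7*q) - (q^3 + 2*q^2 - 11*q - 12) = -q^3 - 3*q^2 + 4*q + 12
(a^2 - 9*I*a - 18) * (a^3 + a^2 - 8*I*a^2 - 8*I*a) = a^5 + a^4 - 17*I*a^4 - 90*a^3 - 17*I*a^3 - 90*a^2 + 144*I*a^2 + 144*I*a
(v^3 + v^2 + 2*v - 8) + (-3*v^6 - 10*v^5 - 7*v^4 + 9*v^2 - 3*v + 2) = -3*v^6 - 10*v^5 - 7*v^4 + v^3 + 10*v^2 - v - 6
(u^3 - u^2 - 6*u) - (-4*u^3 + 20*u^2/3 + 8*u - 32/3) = 5*u^3 - 23*u^2/3 - 14*u + 32/3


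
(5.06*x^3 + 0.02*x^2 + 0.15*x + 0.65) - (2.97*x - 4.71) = 5.06*x^3 + 0.02*x^2 - 2.82*x + 5.36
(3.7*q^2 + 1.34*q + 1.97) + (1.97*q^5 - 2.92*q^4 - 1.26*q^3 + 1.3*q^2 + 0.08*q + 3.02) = 1.97*q^5 - 2.92*q^4 - 1.26*q^3 + 5.0*q^2 + 1.42*q + 4.99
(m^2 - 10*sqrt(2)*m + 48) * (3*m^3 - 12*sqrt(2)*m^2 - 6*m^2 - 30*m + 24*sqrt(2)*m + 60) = 3*m^5 - 42*sqrt(2)*m^4 - 6*m^4 + 84*sqrt(2)*m^3 + 354*m^3 - 708*m^2 - 276*sqrt(2)*m^2 - 1440*m + 552*sqrt(2)*m + 2880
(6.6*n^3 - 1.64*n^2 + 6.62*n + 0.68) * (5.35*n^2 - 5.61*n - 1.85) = 35.31*n^5 - 45.8*n^4 + 32.4074*n^3 - 30.4662*n^2 - 16.0618*n - 1.258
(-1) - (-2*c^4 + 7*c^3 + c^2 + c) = 2*c^4 - 7*c^3 - c^2 - c - 1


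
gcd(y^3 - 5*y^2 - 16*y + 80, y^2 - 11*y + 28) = y - 4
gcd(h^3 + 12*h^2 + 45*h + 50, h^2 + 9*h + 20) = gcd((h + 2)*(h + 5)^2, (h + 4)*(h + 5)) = h + 5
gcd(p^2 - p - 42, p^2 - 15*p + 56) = p - 7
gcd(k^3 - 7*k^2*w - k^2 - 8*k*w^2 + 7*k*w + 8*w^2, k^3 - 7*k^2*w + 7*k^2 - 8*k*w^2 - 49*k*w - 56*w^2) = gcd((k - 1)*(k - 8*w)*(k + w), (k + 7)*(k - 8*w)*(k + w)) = -k^2 + 7*k*w + 8*w^2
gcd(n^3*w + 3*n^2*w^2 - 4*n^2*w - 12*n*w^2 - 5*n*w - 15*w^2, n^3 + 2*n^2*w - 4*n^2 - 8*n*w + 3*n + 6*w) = 1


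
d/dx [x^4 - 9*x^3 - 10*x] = 4*x^3 - 27*x^2 - 10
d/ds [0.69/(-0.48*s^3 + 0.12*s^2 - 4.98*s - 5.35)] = (0.9936*s^2 - 0.1656*s + 3.4362)/(0.48*s^3 - 0.12*s^2 + 4.98*s + 5.35)^2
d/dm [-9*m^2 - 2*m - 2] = -18*m - 2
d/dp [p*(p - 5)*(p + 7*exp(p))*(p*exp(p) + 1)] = p*(p - 5)*(p + 1)*(p + 7*exp(p))*exp(p) + p*(p - 5)*(p*exp(p) + 1)*(7*exp(p) + 1) + p*(p + 7*exp(p))*(p*exp(p) + 1) + (p - 5)*(p + 7*exp(p))*(p*exp(p) + 1)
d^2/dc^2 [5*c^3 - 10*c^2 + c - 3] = 30*c - 20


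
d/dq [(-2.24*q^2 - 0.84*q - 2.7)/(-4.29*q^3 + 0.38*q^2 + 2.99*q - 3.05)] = (-9.6096*q^4 - 7.2072*q^3 - 41.1274*q^2 + 15.716*q + 10.635)/(18.4041*q^6 - 3.2604*q^5 - 25.5098*q^4 + 28.4414*q^3 + 6.6221*q^2 - 18.239*q + 9.3025)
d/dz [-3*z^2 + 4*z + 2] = 4 - 6*z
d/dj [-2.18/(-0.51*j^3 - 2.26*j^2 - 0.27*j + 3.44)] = (-3.3354*j^2 - 9.8536*j - 0.5886)/(0.51*j^3 + 2.26*j^2 + 0.27*j - 3.44)^2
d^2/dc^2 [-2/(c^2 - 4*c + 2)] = 4*(c^2 - 4*c - 4*(c - 2)^2 + 2)/(c^2 - 4*c + 2)^3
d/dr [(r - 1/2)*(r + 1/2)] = 2*r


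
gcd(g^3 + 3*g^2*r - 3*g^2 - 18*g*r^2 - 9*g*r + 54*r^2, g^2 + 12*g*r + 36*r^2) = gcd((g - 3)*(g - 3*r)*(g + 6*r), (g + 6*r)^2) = g + 6*r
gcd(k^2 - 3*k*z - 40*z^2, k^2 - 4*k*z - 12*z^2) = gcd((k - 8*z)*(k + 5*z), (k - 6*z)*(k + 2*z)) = 1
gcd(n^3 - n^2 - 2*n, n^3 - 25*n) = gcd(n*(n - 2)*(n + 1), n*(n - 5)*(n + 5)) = n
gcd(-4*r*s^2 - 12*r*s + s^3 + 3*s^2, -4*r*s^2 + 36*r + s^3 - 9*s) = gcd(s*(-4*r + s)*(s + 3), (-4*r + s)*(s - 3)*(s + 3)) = 4*r*s + 12*r - s^2 - 3*s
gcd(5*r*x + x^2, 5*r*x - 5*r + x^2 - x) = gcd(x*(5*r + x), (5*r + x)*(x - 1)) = 5*r + x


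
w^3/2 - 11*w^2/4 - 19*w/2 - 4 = (w/2 + 1)*(w - 8)*(w + 1/2)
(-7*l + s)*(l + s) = -7*l^2 - 6*l*s + s^2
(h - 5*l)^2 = h^2 - 10*h*l + 25*l^2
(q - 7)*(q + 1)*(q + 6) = q^3 - 43*q - 42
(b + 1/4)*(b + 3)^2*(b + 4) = b^4 + 41*b^3/4 + 71*b^2/2 + 177*b/4 + 9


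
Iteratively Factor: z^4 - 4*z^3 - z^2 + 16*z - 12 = (z - 1)*(z^3 - 3*z^2 - 4*z + 12) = (z - 3)*(z - 1)*(z^2 - 4) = (z - 3)*(z - 2)*(z - 1)*(z + 2)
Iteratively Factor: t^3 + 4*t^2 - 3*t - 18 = (t + 3)*(t^2 + t - 6) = (t + 3)^2*(t - 2)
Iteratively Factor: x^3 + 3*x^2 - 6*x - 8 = (x + 4)*(x^2 - x - 2) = (x + 1)*(x + 4)*(x - 2)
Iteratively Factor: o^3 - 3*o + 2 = (o - 1)*(o^2 + o - 2) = (o - 1)*(o + 2)*(o - 1)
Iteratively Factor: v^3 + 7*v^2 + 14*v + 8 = (v + 1)*(v^2 + 6*v + 8) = (v + 1)*(v + 2)*(v + 4)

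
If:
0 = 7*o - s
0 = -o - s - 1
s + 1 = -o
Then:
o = -1/8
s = -7/8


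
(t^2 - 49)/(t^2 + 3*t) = (t^2 - 49)/(t*(t + 3))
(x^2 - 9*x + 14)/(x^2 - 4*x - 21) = (x - 2)/(x + 3)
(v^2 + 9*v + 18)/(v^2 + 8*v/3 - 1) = 3*(v + 6)/(3*v - 1)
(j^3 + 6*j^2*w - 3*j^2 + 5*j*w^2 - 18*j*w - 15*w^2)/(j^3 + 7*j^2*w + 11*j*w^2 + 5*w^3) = (j - 3)/(j + w)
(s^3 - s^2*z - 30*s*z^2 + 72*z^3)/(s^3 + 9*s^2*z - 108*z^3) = (s - 4*z)/(s + 6*z)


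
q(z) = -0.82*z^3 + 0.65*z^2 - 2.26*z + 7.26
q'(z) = -2.46*z^2 + 1.3*z - 2.26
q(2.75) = -11.09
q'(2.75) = -17.29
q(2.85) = -12.88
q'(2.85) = -18.54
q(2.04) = -1.61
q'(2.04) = -9.85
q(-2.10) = 22.47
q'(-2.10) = -15.84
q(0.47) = 6.26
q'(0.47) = -2.19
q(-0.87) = 10.26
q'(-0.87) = -5.25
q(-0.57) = 8.91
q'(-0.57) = -3.80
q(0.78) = 5.50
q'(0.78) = -2.74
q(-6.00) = 221.34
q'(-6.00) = -98.62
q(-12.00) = 1544.94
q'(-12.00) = -372.10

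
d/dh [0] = 0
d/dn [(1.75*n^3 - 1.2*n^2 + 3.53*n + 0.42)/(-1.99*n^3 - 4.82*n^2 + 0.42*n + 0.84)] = (-10.823*n^4 + 15.5194*n^3 + 23.428*n^2 + 2.0328*n + 2.7888)/(3.9601*n^6 + 19.1836*n^5 + 21.5608*n^4 - 7.392*n^3 - 7.9212*n^2 + 0.7056*n + 0.7056)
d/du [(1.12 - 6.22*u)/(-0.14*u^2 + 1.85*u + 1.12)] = (-0.8708*u^2 + 0.313599999999999*u - 9.0384)/(0.0196*u^4 - 0.518*u^3 + 3.1089*u^2 + 4.144*u + 1.2544)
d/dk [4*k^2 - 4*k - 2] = 8*k - 4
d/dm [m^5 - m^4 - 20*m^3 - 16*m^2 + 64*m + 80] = 5*m^4 - 4*m^3 - 60*m^2 - 32*m + 64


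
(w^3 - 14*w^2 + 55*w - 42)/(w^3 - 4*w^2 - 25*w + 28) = (w - 6)/(w + 4)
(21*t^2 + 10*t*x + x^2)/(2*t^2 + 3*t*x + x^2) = (21*t^2 + 10*t*x + x^2)/(2*t^2 + 3*t*x + x^2)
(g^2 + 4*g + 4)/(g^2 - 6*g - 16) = (g + 2)/(g - 8)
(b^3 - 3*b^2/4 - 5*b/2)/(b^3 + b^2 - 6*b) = (b + 5/4)/(b + 3)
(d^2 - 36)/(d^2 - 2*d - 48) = (d - 6)/(d - 8)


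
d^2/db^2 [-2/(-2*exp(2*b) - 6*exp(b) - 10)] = (2*(2*exp(b) + 3)^2*exp(b) - (4*exp(b) + 3)*(exp(2*b) + 3*exp(b) + 5))*exp(b)/(exp(2*b) + 3*exp(b) + 5)^3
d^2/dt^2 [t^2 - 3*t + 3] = 2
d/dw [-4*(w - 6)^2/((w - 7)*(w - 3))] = 8*(-w^2 + 15*w - 54)/(w^4 - 20*w^3 + 142*w^2 - 420*w + 441)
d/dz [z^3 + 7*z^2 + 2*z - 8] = 3*z^2 + 14*z + 2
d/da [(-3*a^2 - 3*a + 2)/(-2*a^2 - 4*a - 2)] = (3*a + 7)/(2*(a^3 + 3*a^2 + 3*a + 1))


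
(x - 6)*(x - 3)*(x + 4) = x^3 - 5*x^2 - 18*x + 72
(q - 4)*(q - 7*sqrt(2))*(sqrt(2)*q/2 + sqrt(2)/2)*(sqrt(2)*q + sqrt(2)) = q^4 - 7*sqrt(2)*q^3 - 2*q^3 - 7*q^2 + 14*sqrt(2)*q^2 - 4*q + 49*sqrt(2)*q + 28*sqrt(2)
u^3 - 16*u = u*(u - 4)*(u + 4)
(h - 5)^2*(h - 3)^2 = h^4 - 16*h^3 + 94*h^2 - 240*h + 225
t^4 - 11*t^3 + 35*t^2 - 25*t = t*(t - 5)^2*(t - 1)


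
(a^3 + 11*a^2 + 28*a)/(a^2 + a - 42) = a*(a + 4)/(a - 6)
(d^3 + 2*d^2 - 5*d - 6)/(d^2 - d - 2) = d + 3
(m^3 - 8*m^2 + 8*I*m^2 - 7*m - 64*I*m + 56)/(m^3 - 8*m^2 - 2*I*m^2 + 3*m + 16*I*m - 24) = (m + 7*I)/(m - 3*I)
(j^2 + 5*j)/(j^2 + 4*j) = (j + 5)/(j + 4)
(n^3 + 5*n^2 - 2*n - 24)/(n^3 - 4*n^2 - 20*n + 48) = (n + 3)/(n - 6)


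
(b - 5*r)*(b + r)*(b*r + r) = b^3*r - 4*b^2*r^2 + b^2*r - 5*b*r^3 - 4*b*r^2 - 5*r^3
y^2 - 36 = (y - 6)*(y + 6)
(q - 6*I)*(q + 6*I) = q^2 + 36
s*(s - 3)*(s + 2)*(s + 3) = s^4 + 2*s^3 - 9*s^2 - 18*s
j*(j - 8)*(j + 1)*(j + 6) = j^4 - j^3 - 50*j^2 - 48*j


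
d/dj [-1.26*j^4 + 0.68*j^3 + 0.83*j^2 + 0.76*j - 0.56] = -5.04*j^3 + 2.04*j^2 + 1.66*j + 0.76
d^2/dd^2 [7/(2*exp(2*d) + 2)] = 14*(exp(2*d) - 1)*exp(2*d)/(exp(2*d) + 1)^3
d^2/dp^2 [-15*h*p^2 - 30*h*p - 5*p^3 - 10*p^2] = -30*h - 30*p - 20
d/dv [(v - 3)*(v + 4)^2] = (v + 4)*(3*v - 2)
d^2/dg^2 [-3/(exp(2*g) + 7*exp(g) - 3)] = 3*(-2*(2*exp(g) + 7)^2*exp(g) + (4*exp(g) + 7)*(exp(2*g) + 7*exp(g) - 3))*exp(g)/(exp(2*g) + 7*exp(g) - 3)^3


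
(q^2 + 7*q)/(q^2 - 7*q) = (q + 7)/(q - 7)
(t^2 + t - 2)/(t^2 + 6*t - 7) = (t + 2)/(t + 7)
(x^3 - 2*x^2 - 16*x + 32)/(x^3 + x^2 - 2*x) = (x^3 - 2*x^2 - 16*x + 32)/(x*(x^2 + x - 2))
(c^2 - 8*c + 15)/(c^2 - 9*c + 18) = (c - 5)/(c - 6)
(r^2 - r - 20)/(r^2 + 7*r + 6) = (r^2 - r - 20)/(r^2 + 7*r + 6)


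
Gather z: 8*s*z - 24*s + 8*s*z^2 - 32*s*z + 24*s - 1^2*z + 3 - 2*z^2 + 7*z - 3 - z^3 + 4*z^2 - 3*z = -z^3 + z^2*(8*s + 2) + z*(3 - 24*s)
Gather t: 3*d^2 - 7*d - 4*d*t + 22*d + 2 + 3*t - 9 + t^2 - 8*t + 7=3*d^2 + 15*d + t^2 + t*(-4*d - 5)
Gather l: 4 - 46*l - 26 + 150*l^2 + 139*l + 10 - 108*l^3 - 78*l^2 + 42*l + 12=-108*l^3 + 72*l^2 + 135*l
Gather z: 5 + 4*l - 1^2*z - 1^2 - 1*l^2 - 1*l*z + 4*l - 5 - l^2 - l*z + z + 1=-2*l^2 - 2*l*z + 8*l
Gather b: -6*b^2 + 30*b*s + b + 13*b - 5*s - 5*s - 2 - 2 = -6*b^2 + b*(30*s + 14) - 10*s - 4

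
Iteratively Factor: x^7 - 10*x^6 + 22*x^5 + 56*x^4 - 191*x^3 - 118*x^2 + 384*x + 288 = (x - 4)*(x^6 - 6*x^5 - 2*x^4 + 48*x^3 + x^2 - 114*x - 72) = (x - 4)^2*(x^5 - 2*x^4 - 10*x^3 + 8*x^2 + 33*x + 18) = (x - 4)^2*(x + 1)*(x^4 - 3*x^3 - 7*x^2 + 15*x + 18) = (x - 4)^2*(x - 3)*(x + 1)*(x^3 - 7*x - 6) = (x - 4)^2*(x - 3)*(x + 1)*(x + 2)*(x^2 - 2*x - 3) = (x - 4)^2*(x - 3)^2*(x + 1)*(x + 2)*(x + 1)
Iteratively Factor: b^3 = (b)*(b^2) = b^2*(b)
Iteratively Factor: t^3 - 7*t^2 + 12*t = (t)*(t^2 - 7*t + 12) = t*(t - 4)*(t - 3)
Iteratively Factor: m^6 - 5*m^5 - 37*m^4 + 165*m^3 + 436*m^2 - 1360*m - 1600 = (m - 5)*(m^5 - 37*m^3 - 20*m^2 + 336*m + 320) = (m - 5)^2*(m^4 + 5*m^3 - 12*m^2 - 80*m - 64) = (m - 5)^2*(m - 4)*(m^3 + 9*m^2 + 24*m + 16) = (m - 5)^2*(m - 4)*(m + 4)*(m^2 + 5*m + 4) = (m - 5)^2*(m - 4)*(m + 4)^2*(m + 1)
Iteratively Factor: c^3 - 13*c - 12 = (c + 1)*(c^2 - c - 12) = (c + 1)*(c + 3)*(c - 4)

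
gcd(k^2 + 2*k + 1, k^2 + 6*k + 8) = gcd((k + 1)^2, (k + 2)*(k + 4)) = 1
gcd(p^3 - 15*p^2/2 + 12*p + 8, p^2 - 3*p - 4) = p - 4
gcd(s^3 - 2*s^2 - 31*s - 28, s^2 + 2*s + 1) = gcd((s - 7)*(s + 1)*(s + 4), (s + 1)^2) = s + 1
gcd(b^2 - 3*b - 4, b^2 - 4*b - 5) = b + 1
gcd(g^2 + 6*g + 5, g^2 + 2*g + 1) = g + 1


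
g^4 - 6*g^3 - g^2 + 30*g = g*(g - 5)*(g - 3)*(g + 2)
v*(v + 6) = v^2 + 6*v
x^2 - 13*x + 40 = (x - 8)*(x - 5)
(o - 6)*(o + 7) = o^2 + o - 42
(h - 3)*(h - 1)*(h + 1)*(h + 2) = h^4 - h^3 - 7*h^2 + h + 6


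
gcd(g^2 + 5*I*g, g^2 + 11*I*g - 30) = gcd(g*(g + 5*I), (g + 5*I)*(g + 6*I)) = g + 5*I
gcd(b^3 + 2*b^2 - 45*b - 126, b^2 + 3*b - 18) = b + 6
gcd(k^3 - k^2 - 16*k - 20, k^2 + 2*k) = k + 2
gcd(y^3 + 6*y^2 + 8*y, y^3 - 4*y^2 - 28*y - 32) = y + 2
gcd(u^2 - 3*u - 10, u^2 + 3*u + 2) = u + 2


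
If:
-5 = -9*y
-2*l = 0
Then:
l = 0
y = 5/9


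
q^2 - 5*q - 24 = (q - 8)*(q + 3)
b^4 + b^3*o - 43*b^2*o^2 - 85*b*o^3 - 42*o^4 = (b - 7*o)*(b + o)^2*(b + 6*o)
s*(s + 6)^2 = s^3 + 12*s^2 + 36*s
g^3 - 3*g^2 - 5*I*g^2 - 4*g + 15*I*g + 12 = (g - 3)*(g - 4*I)*(g - I)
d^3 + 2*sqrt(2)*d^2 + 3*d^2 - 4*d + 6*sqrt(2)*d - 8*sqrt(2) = (d - 1)*(d + 4)*(d + 2*sqrt(2))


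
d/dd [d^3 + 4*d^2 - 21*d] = 3*d^2 + 8*d - 21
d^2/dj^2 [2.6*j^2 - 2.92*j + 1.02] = 5.20000000000000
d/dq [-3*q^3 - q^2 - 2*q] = -9*q^2 - 2*q - 2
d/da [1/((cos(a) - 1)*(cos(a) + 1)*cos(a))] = -1/(sin(a)*cos(a)^2) + 2/sin(a)^3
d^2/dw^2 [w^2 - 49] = 2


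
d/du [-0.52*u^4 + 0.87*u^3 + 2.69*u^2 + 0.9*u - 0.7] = -2.08*u^3 + 2.61*u^2 + 5.38*u + 0.9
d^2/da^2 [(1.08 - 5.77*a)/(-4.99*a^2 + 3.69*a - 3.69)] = ((53.361 - 172.7538*a)*(4.99*a^2 - 3.69*a + 3.69) + (5.77*a - 1.08)*(9.98*a - 3.69)*(19.96*a - 7.38))/(4.99*a^2 - 3.69*a + 3.69)^3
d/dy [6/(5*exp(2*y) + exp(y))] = 6*(-10*exp(y) - 1)*exp(-y)/(5*exp(y) + 1)^2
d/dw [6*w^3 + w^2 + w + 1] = 18*w^2 + 2*w + 1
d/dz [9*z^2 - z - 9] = 18*z - 1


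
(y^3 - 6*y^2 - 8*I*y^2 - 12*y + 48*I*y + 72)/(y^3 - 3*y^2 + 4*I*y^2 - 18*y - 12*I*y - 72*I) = (y^2 - 8*I*y - 12)/(y^2 + y*(3 + 4*I) + 12*I)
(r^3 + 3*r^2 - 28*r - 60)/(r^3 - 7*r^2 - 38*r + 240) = (r + 2)/(r - 8)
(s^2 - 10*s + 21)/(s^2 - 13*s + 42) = (s - 3)/(s - 6)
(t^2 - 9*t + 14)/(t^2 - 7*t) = (t - 2)/t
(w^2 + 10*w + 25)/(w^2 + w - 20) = (w + 5)/(w - 4)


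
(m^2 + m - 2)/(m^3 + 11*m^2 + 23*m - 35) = (m + 2)/(m^2 + 12*m + 35)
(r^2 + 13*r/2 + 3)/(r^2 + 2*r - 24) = (r + 1/2)/(r - 4)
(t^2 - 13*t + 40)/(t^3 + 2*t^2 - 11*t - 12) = (t^2 - 13*t + 40)/(t^3 + 2*t^2 - 11*t - 12)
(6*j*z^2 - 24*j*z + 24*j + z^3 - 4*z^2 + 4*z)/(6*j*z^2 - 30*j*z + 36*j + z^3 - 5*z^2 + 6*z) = (z - 2)/(z - 3)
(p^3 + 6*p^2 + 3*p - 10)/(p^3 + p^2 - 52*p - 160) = (p^2 + p - 2)/(p^2 - 4*p - 32)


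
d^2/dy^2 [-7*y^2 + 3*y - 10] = -14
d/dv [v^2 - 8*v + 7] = 2*v - 8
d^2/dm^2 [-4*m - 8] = 0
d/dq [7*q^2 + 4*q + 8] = 14*q + 4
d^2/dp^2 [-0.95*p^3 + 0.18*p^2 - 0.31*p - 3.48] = 0.36 - 5.7*p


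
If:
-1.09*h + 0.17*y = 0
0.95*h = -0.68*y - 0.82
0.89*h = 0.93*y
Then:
No Solution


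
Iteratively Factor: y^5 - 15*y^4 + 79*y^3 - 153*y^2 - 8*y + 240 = (y - 3)*(y^4 - 12*y^3 + 43*y^2 - 24*y - 80) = (y - 4)*(y - 3)*(y^3 - 8*y^2 + 11*y + 20) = (y - 4)*(y - 3)*(y + 1)*(y^2 - 9*y + 20) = (y - 5)*(y - 4)*(y - 3)*(y + 1)*(y - 4)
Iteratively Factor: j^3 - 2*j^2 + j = (j - 1)*(j^2 - j) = (j - 1)^2*(j)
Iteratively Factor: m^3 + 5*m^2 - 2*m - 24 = (m + 4)*(m^2 + m - 6) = (m - 2)*(m + 4)*(m + 3)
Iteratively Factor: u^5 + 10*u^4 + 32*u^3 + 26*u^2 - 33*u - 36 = (u + 4)*(u^4 + 6*u^3 + 8*u^2 - 6*u - 9) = (u + 3)*(u + 4)*(u^3 + 3*u^2 - u - 3) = (u + 1)*(u + 3)*(u + 4)*(u^2 + 2*u - 3) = (u - 1)*(u + 1)*(u + 3)*(u + 4)*(u + 3)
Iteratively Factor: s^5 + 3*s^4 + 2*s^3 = (s + 1)*(s^4 + 2*s^3) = s*(s + 1)*(s^3 + 2*s^2) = s^2*(s + 1)*(s^2 + 2*s) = s^2*(s + 1)*(s + 2)*(s)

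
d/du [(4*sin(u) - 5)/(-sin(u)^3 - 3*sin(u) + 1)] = (8*sin(u)^3 - 15*sin(u)^2 - 11)*cos(u)/(sin(u)^3 + 3*sin(u) - 1)^2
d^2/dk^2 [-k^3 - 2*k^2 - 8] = -6*k - 4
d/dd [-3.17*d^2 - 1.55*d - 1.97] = -6.34*d - 1.55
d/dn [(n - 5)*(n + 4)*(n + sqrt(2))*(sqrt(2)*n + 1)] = 4*sqrt(2)*n^3 - 3*sqrt(2)*n^2 + 9*n^2 - 38*sqrt(2)*n - 6*n - 60 - sqrt(2)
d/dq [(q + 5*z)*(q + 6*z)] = 2*q + 11*z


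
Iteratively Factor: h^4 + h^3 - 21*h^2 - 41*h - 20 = (h + 4)*(h^3 - 3*h^2 - 9*h - 5) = (h + 1)*(h + 4)*(h^2 - 4*h - 5) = (h + 1)^2*(h + 4)*(h - 5)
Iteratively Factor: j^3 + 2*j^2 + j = (j + 1)*(j^2 + j) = j*(j + 1)*(j + 1)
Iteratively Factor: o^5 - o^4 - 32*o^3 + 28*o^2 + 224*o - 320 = (o - 2)*(o^4 + o^3 - 30*o^2 - 32*o + 160) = (o - 2)*(o + 4)*(o^3 - 3*o^2 - 18*o + 40) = (o - 2)^2*(o + 4)*(o^2 - o - 20) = (o - 5)*(o - 2)^2*(o + 4)*(o + 4)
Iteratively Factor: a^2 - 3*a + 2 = (a - 1)*(a - 2)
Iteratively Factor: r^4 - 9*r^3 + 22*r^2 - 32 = (r + 1)*(r^3 - 10*r^2 + 32*r - 32) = (r - 4)*(r + 1)*(r^2 - 6*r + 8) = (r - 4)^2*(r + 1)*(r - 2)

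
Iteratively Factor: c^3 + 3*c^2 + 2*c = (c + 1)*(c^2 + 2*c) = c*(c + 1)*(c + 2)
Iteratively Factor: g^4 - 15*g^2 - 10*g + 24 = (g + 3)*(g^3 - 3*g^2 - 6*g + 8) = (g - 4)*(g + 3)*(g^2 + g - 2) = (g - 4)*(g - 1)*(g + 3)*(g + 2)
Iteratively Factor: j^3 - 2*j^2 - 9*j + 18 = (j - 2)*(j^2 - 9) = (j - 3)*(j - 2)*(j + 3)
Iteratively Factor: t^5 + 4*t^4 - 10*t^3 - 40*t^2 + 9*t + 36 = (t + 1)*(t^4 + 3*t^3 - 13*t^2 - 27*t + 36) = (t - 1)*(t + 1)*(t^3 + 4*t^2 - 9*t - 36) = (t - 1)*(t + 1)*(t + 3)*(t^2 + t - 12) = (t - 3)*(t - 1)*(t + 1)*(t + 3)*(t + 4)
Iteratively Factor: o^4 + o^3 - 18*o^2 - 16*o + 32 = (o - 4)*(o^3 + 5*o^2 + 2*o - 8) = (o - 4)*(o + 2)*(o^2 + 3*o - 4) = (o - 4)*(o + 2)*(o + 4)*(o - 1)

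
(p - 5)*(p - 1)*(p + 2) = p^3 - 4*p^2 - 7*p + 10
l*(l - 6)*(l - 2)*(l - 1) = l^4 - 9*l^3 + 20*l^2 - 12*l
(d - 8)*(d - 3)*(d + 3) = d^3 - 8*d^2 - 9*d + 72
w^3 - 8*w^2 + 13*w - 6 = (w - 6)*(w - 1)^2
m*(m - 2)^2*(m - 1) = m^4 - 5*m^3 + 8*m^2 - 4*m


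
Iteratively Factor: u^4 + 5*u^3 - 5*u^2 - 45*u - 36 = (u - 3)*(u^3 + 8*u^2 + 19*u + 12) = (u - 3)*(u + 1)*(u^2 + 7*u + 12) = (u - 3)*(u + 1)*(u + 4)*(u + 3)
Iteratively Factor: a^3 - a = (a)*(a^2 - 1) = a*(a + 1)*(a - 1)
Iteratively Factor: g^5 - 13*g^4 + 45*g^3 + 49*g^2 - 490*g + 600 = (g + 3)*(g^4 - 16*g^3 + 93*g^2 - 230*g + 200) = (g - 2)*(g + 3)*(g^3 - 14*g^2 + 65*g - 100) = (g - 5)*(g - 2)*(g + 3)*(g^2 - 9*g + 20) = (g - 5)*(g - 4)*(g - 2)*(g + 3)*(g - 5)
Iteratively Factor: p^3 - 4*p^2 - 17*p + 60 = (p - 5)*(p^2 + p - 12) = (p - 5)*(p - 3)*(p + 4)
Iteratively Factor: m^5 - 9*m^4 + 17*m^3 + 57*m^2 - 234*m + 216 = (m - 3)*(m^4 - 6*m^3 - m^2 + 54*m - 72) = (m - 4)*(m - 3)*(m^3 - 2*m^2 - 9*m + 18) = (m - 4)*(m - 3)*(m + 3)*(m^2 - 5*m + 6) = (m - 4)*(m - 3)*(m - 2)*(m + 3)*(m - 3)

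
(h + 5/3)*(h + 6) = h^2 + 23*h/3 + 10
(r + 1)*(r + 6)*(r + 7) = r^3 + 14*r^2 + 55*r + 42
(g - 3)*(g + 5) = g^2 + 2*g - 15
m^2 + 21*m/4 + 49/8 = (m + 7/4)*(m + 7/2)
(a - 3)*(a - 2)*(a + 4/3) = a^3 - 11*a^2/3 - 2*a/3 + 8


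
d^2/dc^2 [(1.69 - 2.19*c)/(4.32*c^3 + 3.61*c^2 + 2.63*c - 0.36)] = (-245.223936*c^5 + 173.552544*c^4 + 414.377418*c^3 + 206.481462*c^2 + 94.965186*c + 23.624786)/(80.621568*c^9 + 202.113792*c^8 + 316.142352*c^7 + 272.982745*c^6 + 158.780661*c^5 + 36.294303*c^4 - 0.636625000000006*c^3 - 6.066684*c^2 + 1.022544*c - 0.046656)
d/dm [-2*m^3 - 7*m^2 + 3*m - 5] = -6*m^2 - 14*m + 3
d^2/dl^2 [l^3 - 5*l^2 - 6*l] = 6*l - 10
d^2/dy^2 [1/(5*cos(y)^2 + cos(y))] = (-25*(1 - cos(2*y))^2 + 75*cos(y)/4 - 51*cos(2*y)/2 - 15*cos(3*y)/4 + 153/2)/((5*cos(y) + 1)^3*cos(y)^3)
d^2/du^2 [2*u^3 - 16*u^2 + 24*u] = 12*u - 32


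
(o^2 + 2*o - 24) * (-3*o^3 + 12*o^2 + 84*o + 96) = -3*o^5 + 6*o^4 + 180*o^3 - 24*o^2 - 1824*o - 2304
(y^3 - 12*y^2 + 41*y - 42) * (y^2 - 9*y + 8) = y^5 - 21*y^4 + 157*y^3 - 507*y^2 + 706*y - 336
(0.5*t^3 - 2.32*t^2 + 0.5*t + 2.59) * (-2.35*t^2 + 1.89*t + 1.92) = -1.175*t^5 + 6.397*t^4 - 4.5998*t^3 - 9.5959*t^2 + 5.8551*t + 4.9728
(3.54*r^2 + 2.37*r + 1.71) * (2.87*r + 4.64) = 10.1598*r^3 + 23.2275*r^2 + 15.9045*r + 7.9344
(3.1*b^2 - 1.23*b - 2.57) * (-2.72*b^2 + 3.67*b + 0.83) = -8.432*b^4 + 14.7226*b^3 + 5.0493*b^2 - 10.4528*b - 2.1331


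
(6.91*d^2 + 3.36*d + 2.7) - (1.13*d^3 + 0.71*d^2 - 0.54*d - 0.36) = -1.13*d^3 + 6.2*d^2 + 3.9*d + 3.06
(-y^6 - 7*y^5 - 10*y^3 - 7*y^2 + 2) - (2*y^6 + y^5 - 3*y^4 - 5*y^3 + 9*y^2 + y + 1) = -3*y^6 - 8*y^5 + 3*y^4 - 5*y^3 - 16*y^2 - y + 1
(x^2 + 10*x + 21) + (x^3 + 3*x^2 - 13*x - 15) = x^3 + 4*x^2 - 3*x + 6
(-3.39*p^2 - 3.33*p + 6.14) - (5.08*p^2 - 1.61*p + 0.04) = -8.47*p^2 - 1.72*p + 6.1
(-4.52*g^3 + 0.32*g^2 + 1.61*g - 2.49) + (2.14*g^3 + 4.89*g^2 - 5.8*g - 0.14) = -2.38*g^3 + 5.21*g^2 - 4.19*g - 2.63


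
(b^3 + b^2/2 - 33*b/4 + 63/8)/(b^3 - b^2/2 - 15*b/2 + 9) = (b^2 + 2*b - 21/4)/(b^2 + b - 6)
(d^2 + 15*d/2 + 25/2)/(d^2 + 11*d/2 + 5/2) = (2*d + 5)/(2*d + 1)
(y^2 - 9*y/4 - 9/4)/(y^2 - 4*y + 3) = (y + 3/4)/(y - 1)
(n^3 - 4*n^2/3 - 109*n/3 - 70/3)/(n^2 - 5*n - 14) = (3*n^2 + 17*n + 10)/(3*(n + 2))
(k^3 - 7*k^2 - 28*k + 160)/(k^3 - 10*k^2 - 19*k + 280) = (k - 4)/(k - 7)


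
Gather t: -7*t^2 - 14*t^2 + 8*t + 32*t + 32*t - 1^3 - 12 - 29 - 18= -21*t^2 + 72*t - 60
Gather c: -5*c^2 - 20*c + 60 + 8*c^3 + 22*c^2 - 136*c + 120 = 8*c^3 + 17*c^2 - 156*c + 180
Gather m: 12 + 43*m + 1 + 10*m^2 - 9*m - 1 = 10*m^2 + 34*m + 12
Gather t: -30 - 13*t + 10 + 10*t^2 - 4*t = 10*t^2 - 17*t - 20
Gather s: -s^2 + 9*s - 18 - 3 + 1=-s^2 + 9*s - 20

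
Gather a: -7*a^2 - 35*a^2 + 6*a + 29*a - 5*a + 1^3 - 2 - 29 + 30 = -42*a^2 + 30*a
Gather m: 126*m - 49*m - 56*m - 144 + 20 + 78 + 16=21*m - 30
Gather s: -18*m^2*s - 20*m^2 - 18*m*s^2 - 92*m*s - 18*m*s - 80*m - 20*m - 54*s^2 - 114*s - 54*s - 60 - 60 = -20*m^2 - 100*m + s^2*(-18*m - 54) + s*(-18*m^2 - 110*m - 168) - 120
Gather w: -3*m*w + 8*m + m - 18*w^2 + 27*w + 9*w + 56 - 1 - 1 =9*m - 18*w^2 + w*(36 - 3*m) + 54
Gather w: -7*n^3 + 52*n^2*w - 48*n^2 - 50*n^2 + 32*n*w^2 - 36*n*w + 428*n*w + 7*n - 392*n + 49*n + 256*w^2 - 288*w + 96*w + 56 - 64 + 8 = -7*n^3 - 98*n^2 - 336*n + w^2*(32*n + 256) + w*(52*n^2 + 392*n - 192)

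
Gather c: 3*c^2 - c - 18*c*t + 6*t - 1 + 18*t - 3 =3*c^2 + c*(-18*t - 1) + 24*t - 4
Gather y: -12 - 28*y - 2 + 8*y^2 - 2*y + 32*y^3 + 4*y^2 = 32*y^3 + 12*y^2 - 30*y - 14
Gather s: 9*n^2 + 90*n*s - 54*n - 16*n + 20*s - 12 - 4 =9*n^2 - 70*n + s*(90*n + 20) - 16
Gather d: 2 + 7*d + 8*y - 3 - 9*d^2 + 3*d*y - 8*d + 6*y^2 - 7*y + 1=-9*d^2 + d*(3*y - 1) + 6*y^2 + y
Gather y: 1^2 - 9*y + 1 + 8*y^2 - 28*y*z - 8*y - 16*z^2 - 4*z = 8*y^2 + y*(-28*z - 17) - 16*z^2 - 4*z + 2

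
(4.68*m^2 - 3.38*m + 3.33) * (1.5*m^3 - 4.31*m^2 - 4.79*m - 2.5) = 7.02*m^5 - 25.2408*m^4 - 2.8544*m^3 - 9.8621*m^2 - 7.5007*m - 8.325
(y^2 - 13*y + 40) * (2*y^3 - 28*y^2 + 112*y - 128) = 2*y^5 - 54*y^4 + 556*y^3 - 2704*y^2 + 6144*y - 5120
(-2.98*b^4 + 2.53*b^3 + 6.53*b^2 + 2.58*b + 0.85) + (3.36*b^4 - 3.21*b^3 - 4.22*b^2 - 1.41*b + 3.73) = 0.38*b^4 - 0.68*b^3 + 2.31*b^2 + 1.17*b + 4.58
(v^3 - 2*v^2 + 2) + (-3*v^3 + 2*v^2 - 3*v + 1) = -2*v^3 - 3*v + 3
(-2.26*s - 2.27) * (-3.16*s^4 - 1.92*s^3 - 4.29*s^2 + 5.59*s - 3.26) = 7.1416*s^5 + 11.5124*s^4 + 14.0538*s^3 - 2.8951*s^2 - 5.3217*s + 7.4002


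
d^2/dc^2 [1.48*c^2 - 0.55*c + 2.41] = 2.96000000000000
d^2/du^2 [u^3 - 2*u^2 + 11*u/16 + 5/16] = 6*u - 4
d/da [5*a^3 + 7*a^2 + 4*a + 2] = 15*a^2 + 14*a + 4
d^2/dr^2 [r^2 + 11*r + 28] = 2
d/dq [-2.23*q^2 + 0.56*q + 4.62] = 0.56 - 4.46*q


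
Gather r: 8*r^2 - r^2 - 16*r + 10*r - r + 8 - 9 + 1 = 7*r^2 - 7*r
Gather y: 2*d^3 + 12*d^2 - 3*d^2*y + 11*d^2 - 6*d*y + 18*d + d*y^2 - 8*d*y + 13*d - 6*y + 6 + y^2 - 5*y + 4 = 2*d^3 + 23*d^2 + 31*d + y^2*(d + 1) + y*(-3*d^2 - 14*d - 11) + 10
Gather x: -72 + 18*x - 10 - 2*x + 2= 16*x - 80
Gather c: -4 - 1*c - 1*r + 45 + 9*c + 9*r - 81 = 8*c + 8*r - 40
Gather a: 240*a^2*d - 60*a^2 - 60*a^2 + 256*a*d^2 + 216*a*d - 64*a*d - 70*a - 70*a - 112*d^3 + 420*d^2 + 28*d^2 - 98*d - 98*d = a^2*(240*d - 120) + a*(256*d^2 + 152*d - 140) - 112*d^3 + 448*d^2 - 196*d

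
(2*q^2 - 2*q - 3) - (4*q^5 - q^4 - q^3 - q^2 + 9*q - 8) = -4*q^5 + q^4 + q^3 + 3*q^2 - 11*q + 5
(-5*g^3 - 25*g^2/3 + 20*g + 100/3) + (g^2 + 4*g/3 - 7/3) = -5*g^3 - 22*g^2/3 + 64*g/3 + 31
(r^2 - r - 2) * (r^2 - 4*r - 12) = r^4 - 5*r^3 - 10*r^2 + 20*r + 24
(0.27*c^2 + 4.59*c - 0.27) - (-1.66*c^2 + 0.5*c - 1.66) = 1.93*c^2 + 4.09*c + 1.39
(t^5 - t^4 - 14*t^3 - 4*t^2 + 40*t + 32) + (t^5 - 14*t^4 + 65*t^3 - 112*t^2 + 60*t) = 2*t^5 - 15*t^4 + 51*t^3 - 116*t^2 + 100*t + 32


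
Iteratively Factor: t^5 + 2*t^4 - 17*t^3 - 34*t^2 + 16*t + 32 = (t + 2)*(t^4 - 17*t^2 + 16) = (t - 1)*(t + 2)*(t^3 + t^2 - 16*t - 16) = (t - 1)*(t + 2)*(t + 4)*(t^2 - 3*t - 4) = (t - 4)*(t - 1)*(t + 2)*(t + 4)*(t + 1)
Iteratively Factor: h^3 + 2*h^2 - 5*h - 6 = (h + 3)*(h^2 - h - 2) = (h + 1)*(h + 3)*(h - 2)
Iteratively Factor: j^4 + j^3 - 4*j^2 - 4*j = (j - 2)*(j^3 + 3*j^2 + 2*j) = j*(j - 2)*(j^2 + 3*j + 2) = j*(j - 2)*(j + 1)*(j + 2)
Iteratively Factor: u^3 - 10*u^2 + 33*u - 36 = (u - 3)*(u^2 - 7*u + 12) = (u - 3)^2*(u - 4)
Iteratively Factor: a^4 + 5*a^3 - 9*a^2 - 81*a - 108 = (a + 3)*(a^3 + 2*a^2 - 15*a - 36) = (a - 4)*(a + 3)*(a^2 + 6*a + 9) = (a - 4)*(a + 3)^2*(a + 3)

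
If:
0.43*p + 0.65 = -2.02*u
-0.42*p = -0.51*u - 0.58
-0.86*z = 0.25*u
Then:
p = 0.79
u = -0.49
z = 0.14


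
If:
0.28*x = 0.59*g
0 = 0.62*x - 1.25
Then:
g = 0.96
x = 2.02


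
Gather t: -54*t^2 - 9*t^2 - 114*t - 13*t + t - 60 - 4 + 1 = -63*t^2 - 126*t - 63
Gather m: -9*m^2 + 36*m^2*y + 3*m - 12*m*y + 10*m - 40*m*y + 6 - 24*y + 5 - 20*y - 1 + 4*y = m^2*(36*y - 9) + m*(13 - 52*y) - 40*y + 10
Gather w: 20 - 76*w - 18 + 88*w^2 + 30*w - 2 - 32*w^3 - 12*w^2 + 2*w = -32*w^3 + 76*w^2 - 44*w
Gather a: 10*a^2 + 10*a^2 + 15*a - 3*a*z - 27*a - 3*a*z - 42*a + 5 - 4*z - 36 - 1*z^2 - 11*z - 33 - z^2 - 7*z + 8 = 20*a^2 + a*(-6*z - 54) - 2*z^2 - 22*z - 56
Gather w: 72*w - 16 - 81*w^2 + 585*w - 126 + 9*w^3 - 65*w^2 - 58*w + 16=9*w^3 - 146*w^2 + 599*w - 126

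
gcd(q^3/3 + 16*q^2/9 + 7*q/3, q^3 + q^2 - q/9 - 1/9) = 1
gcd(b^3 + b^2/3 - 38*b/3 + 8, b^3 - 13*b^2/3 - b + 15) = b - 3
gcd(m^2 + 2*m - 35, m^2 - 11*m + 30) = m - 5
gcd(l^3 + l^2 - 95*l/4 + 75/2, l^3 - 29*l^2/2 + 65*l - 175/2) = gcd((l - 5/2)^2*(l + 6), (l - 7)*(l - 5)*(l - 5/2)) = l - 5/2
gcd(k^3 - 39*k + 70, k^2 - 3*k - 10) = k - 5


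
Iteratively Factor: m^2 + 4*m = (m)*(m + 4)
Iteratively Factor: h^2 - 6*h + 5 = (h - 5)*(h - 1)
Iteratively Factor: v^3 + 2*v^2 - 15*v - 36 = (v - 4)*(v^2 + 6*v + 9) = (v - 4)*(v + 3)*(v + 3)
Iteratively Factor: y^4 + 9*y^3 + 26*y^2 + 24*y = (y)*(y^3 + 9*y^2 + 26*y + 24) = y*(y + 4)*(y^2 + 5*y + 6) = y*(y + 3)*(y + 4)*(y + 2)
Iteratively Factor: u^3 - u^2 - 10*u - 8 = (u - 4)*(u^2 + 3*u + 2) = (u - 4)*(u + 2)*(u + 1)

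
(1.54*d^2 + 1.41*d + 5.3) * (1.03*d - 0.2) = 1.5862*d^3 + 1.1443*d^2 + 5.177*d - 1.06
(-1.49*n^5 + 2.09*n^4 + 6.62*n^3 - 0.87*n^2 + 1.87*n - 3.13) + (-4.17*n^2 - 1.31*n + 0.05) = -1.49*n^5 + 2.09*n^4 + 6.62*n^3 - 5.04*n^2 + 0.56*n - 3.08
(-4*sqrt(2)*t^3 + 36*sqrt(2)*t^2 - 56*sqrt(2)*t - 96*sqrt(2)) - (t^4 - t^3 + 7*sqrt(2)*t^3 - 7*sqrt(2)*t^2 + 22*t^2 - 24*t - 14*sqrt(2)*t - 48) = -t^4 - 11*sqrt(2)*t^3 + t^3 - 22*t^2 + 43*sqrt(2)*t^2 - 42*sqrt(2)*t + 24*t - 96*sqrt(2) + 48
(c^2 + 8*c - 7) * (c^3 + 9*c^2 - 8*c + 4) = c^5 + 17*c^4 + 57*c^3 - 123*c^2 + 88*c - 28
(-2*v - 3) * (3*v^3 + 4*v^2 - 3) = -6*v^4 - 17*v^3 - 12*v^2 + 6*v + 9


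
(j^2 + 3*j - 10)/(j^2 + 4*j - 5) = (j - 2)/(j - 1)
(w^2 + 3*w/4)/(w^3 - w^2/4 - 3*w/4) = 1/(w - 1)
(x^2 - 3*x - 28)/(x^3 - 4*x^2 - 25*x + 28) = 1/(x - 1)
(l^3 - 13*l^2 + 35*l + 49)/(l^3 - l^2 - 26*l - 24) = (l^2 - 14*l + 49)/(l^2 - 2*l - 24)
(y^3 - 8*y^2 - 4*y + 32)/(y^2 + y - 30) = (y^3 - 8*y^2 - 4*y + 32)/(y^2 + y - 30)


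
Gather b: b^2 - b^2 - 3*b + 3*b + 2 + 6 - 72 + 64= 0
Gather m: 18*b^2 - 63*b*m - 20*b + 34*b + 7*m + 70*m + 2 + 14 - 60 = 18*b^2 + 14*b + m*(77 - 63*b) - 44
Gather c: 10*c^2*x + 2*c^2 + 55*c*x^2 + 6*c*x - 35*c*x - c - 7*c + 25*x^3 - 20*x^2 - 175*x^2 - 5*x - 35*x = c^2*(10*x + 2) + c*(55*x^2 - 29*x - 8) + 25*x^3 - 195*x^2 - 40*x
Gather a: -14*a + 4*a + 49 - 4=45 - 10*a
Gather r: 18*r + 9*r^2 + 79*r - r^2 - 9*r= 8*r^2 + 88*r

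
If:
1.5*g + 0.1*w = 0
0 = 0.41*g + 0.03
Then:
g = -0.07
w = 1.10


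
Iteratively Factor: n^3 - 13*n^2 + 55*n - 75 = (n - 3)*(n^2 - 10*n + 25) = (n - 5)*(n - 3)*(n - 5)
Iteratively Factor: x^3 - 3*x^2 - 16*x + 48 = (x - 3)*(x^2 - 16) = (x - 4)*(x - 3)*(x + 4)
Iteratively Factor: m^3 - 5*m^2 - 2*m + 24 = (m - 3)*(m^2 - 2*m - 8) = (m - 4)*(m - 3)*(m + 2)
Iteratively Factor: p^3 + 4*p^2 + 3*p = (p + 1)*(p^2 + 3*p) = p*(p + 1)*(p + 3)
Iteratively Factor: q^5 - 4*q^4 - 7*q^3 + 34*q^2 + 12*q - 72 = (q + 2)*(q^4 - 6*q^3 + 5*q^2 + 24*q - 36) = (q - 3)*(q + 2)*(q^3 - 3*q^2 - 4*q + 12) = (q - 3)*(q - 2)*(q + 2)*(q^2 - q - 6) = (q - 3)^2*(q - 2)*(q + 2)*(q + 2)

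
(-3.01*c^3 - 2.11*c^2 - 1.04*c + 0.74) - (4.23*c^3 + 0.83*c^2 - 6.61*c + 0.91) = -7.24*c^3 - 2.94*c^2 + 5.57*c - 0.17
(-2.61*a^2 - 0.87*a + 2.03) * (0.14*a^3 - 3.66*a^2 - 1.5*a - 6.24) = -0.3654*a^5 + 9.4308*a^4 + 7.3834*a^3 + 10.1616*a^2 + 2.3838*a - 12.6672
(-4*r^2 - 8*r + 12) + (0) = -4*r^2 - 8*r + 12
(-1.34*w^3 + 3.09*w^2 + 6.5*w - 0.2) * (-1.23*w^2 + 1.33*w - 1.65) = 1.6482*w^5 - 5.5829*w^4 - 1.6743*w^3 + 3.7925*w^2 - 10.991*w + 0.33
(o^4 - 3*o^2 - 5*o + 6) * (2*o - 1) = 2*o^5 - o^4 - 6*o^3 - 7*o^2 + 17*o - 6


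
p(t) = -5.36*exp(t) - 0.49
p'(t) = -5.36*exp(t)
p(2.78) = -86.89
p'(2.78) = -86.40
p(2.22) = -49.84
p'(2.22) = -49.35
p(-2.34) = -1.01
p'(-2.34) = -0.52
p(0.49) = -9.24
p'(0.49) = -8.75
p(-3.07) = -0.74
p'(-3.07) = -0.25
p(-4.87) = -0.53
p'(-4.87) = -0.04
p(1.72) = -30.42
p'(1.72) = -29.93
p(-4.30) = -0.56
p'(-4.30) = -0.07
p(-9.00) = -0.49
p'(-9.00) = 0.00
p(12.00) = -872366.17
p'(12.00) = -872365.68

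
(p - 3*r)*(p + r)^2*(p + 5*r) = p^4 + 4*p^3*r - 10*p^2*r^2 - 28*p*r^3 - 15*r^4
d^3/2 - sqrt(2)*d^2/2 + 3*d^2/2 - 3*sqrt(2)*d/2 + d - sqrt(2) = (d/2 + 1/2)*(d + 2)*(d - sqrt(2))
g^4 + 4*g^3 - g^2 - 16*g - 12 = (g - 2)*(g + 1)*(g + 2)*(g + 3)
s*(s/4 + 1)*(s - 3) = s^3/4 + s^2/4 - 3*s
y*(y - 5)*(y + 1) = y^3 - 4*y^2 - 5*y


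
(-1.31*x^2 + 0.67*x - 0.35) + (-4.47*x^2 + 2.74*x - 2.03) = -5.78*x^2 + 3.41*x - 2.38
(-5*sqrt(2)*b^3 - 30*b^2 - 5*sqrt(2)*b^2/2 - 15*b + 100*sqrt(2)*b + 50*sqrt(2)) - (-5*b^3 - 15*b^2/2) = -5*sqrt(2)*b^3 + 5*b^3 - 45*b^2/2 - 5*sqrt(2)*b^2/2 - 15*b + 100*sqrt(2)*b + 50*sqrt(2)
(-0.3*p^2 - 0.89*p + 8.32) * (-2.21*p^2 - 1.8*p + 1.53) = 0.663*p^4 + 2.5069*p^3 - 17.2442*p^2 - 16.3377*p + 12.7296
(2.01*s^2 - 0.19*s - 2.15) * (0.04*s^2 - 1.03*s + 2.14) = 0.0804*s^4 - 2.0779*s^3 + 4.4111*s^2 + 1.8079*s - 4.601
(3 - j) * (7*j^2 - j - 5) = -7*j^3 + 22*j^2 + 2*j - 15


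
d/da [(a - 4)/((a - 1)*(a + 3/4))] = 4*(-4*a^2 + 32*a - 7)/(16*a^4 - 8*a^3 - 23*a^2 + 6*a + 9)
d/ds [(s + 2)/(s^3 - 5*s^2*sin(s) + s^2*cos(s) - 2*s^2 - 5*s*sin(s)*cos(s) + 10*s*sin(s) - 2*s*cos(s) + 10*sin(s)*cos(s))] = (s^3*sin(s) + 5*s^3*cos(s) - 2*s^3 + 5*s^2*sin(s) - s^2*cos(s) + 5*s^2*cos(2*s) - 4*s^2 + 16*s*sin(s) - 24*s*cos(s) + 8*s - 20*sin(s) + 10*sin(2*s) + 4*cos(s) - 20*cos(2*s))/((s - 2)^2*(s - 5*sin(s))^2*(s + cos(s))^2)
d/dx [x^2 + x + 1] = 2*x + 1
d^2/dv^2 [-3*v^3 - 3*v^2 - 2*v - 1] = -18*v - 6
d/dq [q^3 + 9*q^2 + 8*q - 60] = 3*q^2 + 18*q + 8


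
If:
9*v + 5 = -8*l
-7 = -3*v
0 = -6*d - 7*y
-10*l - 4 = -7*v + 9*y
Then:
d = -1883/324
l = -13/4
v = 7/3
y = 269/54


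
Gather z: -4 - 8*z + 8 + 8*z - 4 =0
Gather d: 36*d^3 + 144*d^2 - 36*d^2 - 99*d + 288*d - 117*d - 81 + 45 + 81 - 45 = 36*d^3 + 108*d^2 + 72*d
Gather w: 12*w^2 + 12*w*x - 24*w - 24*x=12*w^2 + w*(12*x - 24) - 24*x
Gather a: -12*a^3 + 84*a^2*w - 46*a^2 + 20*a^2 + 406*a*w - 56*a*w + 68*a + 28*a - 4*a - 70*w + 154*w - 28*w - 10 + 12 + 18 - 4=-12*a^3 + a^2*(84*w - 26) + a*(350*w + 92) + 56*w + 16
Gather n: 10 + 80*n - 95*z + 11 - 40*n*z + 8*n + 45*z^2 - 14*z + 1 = n*(88 - 40*z) + 45*z^2 - 109*z + 22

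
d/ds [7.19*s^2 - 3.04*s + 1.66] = 14.38*s - 3.04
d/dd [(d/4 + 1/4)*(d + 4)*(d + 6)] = 3*d^2/4 + 11*d/2 + 17/2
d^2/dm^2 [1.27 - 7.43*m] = 0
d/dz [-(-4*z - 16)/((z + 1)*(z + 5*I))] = 4*(-(z + 1)*(z + 4) + (z + 1)*(z + 5*I) - (z + 4)*(z + 5*I))/((z + 1)^2*(z + 5*I)^2)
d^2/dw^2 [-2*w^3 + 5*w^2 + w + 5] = 10 - 12*w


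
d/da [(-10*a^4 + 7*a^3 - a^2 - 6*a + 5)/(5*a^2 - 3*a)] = (-100*a^5 + 125*a^4 - 42*a^3 + 33*a^2 - 50*a + 15)/(a^2*(25*a^2 - 30*a + 9))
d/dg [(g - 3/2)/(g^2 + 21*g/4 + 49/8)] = 64*(-g^2 + 3*g + 14)/(64*g^4 + 672*g^3 + 2548*g^2 + 4116*g + 2401)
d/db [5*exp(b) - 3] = 5*exp(b)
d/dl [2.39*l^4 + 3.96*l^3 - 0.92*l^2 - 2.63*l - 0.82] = 9.56*l^3 + 11.88*l^2 - 1.84*l - 2.63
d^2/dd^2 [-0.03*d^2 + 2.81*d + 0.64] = -0.0600000000000000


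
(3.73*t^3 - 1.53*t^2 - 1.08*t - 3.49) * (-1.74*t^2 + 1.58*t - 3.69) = -6.4902*t^5 + 8.5556*t^4 - 14.3019*t^3 + 10.0119*t^2 - 1.529*t + 12.8781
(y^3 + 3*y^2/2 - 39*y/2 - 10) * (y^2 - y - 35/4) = y^5 + y^4/2 - 119*y^3/4 - 29*y^2/8 + 1445*y/8 + 175/2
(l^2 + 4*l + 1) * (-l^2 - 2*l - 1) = -l^4 - 6*l^3 - 10*l^2 - 6*l - 1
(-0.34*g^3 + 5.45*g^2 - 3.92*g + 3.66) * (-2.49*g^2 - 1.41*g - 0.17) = 0.8466*g^5 - 13.0911*g^4 + 2.1341*g^3 - 4.5127*g^2 - 4.4942*g - 0.6222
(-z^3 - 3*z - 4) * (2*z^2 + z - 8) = -2*z^5 - z^4 + 2*z^3 - 11*z^2 + 20*z + 32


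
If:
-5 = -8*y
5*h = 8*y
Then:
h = 1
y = 5/8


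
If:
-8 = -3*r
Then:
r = 8/3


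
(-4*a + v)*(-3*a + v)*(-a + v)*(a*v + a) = -12*a^4*v - 12*a^4 + 19*a^3*v^2 + 19*a^3*v - 8*a^2*v^3 - 8*a^2*v^2 + a*v^4 + a*v^3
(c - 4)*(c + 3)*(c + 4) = c^3 + 3*c^2 - 16*c - 48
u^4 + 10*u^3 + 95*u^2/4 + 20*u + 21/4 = (u + 1/2)*(u + 1)*(u + 3/2)*(u + 7)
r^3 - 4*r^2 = r^2*(r - 4)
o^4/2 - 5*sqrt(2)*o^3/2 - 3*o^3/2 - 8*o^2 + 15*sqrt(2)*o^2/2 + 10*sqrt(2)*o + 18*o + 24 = (o/2 + sqrt(2)/2)*(o - 4)*(o + 1)*(o - 6*sqrt(2))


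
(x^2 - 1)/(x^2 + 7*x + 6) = (x - 1)/(x + 6)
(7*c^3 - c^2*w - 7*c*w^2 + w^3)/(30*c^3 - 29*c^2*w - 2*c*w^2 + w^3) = (-7*c^2 - 6*c*w + w^2)/(-30*c^2 - c*w + w^2)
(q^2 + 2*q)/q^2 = (q + 2)/q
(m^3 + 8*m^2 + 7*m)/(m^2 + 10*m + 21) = m*(m + 1)/(m + 3)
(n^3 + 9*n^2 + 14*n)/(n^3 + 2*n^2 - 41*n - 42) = n*(n + 2)/(n^2 - 5*n - 6)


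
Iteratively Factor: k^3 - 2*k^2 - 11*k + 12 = (k + 3)*(k^2 - 5*k + 4) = (k - 1)*(k + 3)*(k - 4)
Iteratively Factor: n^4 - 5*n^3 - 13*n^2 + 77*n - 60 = (n - 5)*(n^3 - 13*n + 12) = (n - 5)*(n - 3)*(n^2 + 3*n - 4) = (n - 5)*(n - 3)*(n + 4)*(n - 1)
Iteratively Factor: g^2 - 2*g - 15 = (g - 5)*(g + 3)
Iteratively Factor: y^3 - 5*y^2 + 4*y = (y)*(y^2 - 5*y + 4) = y*(y - 1)*(y - 4)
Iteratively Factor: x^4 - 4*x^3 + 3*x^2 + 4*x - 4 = (x - 2)*(x^3 - 2*x^2 - x + 2) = (x - 2)*(x - 1)*(x^2 - x - 2) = (x - 2)^2*(x - 1)*(x + 1)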